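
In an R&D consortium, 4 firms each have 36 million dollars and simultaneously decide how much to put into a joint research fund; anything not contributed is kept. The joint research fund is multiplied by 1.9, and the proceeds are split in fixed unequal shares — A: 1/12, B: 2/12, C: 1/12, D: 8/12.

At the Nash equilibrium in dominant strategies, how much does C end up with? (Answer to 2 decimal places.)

Player j's private return per contributed unit is 1.9 × (j's share). Contributing is weakly dominant for j when that share is at least 1/1.9 = 0.5263, and contributing 0 is dominant otherwise.
Only D (8/12) clears that bar, contributing 36; the remaining 3 contribute 0. Total contributed: 36.
C keeps 36 and receives 1.9 × 36 × 1/12 = 5.70 from the joint research fund, for a payoff of 41.70.

41.70 million dollars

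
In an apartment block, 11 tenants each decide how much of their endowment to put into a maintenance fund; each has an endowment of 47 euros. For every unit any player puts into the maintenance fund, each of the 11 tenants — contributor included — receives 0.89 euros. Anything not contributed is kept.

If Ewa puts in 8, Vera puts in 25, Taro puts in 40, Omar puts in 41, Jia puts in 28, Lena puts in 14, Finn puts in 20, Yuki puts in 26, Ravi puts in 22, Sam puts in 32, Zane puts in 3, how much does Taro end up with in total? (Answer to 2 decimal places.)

Total contributed: 8 + 25 + 40 + 41 + 28 + 14 + 20 + 26 + 22 + 32 + 3 = 259.
Each receives 0.89 × 259 = 230.51 from the maintenance fund.
Taro keeps 47 − 40 = 7, so Taro's payoff is 7 + 230.51 = 237.51.

237.51 euros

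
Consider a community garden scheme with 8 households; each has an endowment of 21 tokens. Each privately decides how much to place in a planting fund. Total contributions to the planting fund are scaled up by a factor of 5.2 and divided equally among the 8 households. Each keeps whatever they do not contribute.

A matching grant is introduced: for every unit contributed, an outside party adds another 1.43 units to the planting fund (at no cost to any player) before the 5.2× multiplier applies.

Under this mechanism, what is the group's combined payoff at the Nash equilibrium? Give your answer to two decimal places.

With the mechanism, a contributed unit returns 5.2 × 2.43 / 8 = 1.5795 per unit of net cost to the contributor — now above 1 — so contributing fully is weakly dominant for every player.
So the Nash equilibrium is full contribution by all 8; the group earns 5.2 × 2.43 × 168 = 2122.85.

2122.85 tokens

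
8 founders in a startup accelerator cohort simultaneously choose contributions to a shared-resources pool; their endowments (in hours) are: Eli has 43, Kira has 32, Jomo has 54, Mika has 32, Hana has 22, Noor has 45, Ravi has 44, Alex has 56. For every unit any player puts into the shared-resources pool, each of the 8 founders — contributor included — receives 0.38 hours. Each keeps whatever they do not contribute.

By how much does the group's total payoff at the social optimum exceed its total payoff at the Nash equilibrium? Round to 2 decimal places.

669.12 hours

The private return per contributed unit is 0.38 < 1 for everyone, so the Nash equilibrium is zero contribution and the group total is Σ E_j = 43 + 32 + 54 + 32 + 22 + 45 + 44 + 56 = 328.
Each contributed unit returns 3.040 to the group, so the social optimum is full contribution by everyone: group total = 3.040 × 328 = 997.12.
Efficiency loss = (3.040 − 1) × 328 = 669.12.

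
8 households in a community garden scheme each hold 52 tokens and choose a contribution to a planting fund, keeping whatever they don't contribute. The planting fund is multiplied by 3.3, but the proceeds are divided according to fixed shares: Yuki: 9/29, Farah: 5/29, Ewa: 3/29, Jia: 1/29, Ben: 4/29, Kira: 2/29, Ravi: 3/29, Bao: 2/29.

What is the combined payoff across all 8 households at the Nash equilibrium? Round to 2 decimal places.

Each unit j contributes comes back to j as 3.3 × (j's share), so j prefers to contribute only if that share exceeds 1/3.3 = 0.3030; otherwise keeping the unit dominates.
The only share above 0.3030 is Yuki's 9/29, contributing 52; the remaining 7 contribute 0. Total contributed: 52.
The planting fund pays out 3.3 × 52 = 171.60 in total (split across the unequal shares, but the aggregate is all that matters for the group sum).
The 7 free-riders keep 52 each, adding 364. Group total = 364 + 171.60 = 535.60.

535.60 tokens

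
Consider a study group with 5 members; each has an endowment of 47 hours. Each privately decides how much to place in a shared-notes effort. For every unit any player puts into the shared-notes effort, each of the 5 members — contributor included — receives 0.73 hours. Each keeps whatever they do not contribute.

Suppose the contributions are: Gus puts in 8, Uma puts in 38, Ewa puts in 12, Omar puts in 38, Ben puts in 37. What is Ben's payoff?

107.09 hours

Total contributed: 8 + 38 + 12 + 38 + 37 = 133.
Each receives 0.73 × 133 = 97.09 from the shared-notes effort.
Ben keeps 47 − 37 = 10, so Ben's payoff is 10 + 97.09 = 107.09.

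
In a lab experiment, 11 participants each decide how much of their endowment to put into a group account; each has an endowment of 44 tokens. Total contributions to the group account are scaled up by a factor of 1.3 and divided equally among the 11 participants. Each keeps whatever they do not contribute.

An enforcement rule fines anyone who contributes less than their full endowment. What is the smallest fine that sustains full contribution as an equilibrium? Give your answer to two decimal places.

38.80 tokens

Given the others contribute fully, the best deviation is to contribute 0 (any partial contribution still incurs the fine and gives up units whose private return 0.1182 is below 1).
Deviating from 44 to 0 saves 44 tokens but forfeits the deviator's share of the drop in the group account: 1.3/11 × 44 = 5.20.
So the deviation gain is 44 − 5.20 = 38.80, and the fine must be at least 38.80 tokens to wipe it out.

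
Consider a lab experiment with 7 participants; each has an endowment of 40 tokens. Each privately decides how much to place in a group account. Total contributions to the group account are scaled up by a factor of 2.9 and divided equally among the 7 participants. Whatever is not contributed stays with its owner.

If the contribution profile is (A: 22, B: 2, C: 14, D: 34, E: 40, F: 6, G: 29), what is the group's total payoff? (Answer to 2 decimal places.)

Total contributed: 22 + 2 + 14 + 34 + 40 + 6 + 29 = 147; total kept: 7 × 40 − 147 = 133.
The group account pays out 2.9 × 147 = 426.30 in aggregate.
Group total = 133 + 426.30 = 559.30.

559.30 tokens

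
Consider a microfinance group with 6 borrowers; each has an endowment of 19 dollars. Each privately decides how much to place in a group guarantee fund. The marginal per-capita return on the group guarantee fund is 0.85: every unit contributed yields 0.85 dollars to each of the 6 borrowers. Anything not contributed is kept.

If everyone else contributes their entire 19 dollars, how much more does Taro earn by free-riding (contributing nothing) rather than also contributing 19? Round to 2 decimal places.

Switching from a contribution of 19 to 0 lets Taro keep an extra 19 dollars, but lowers the group guarantee fund by 19, which costs Taro their own share of that drop: 0.85 × 19 = 16.15.
Net gain = 19 − 16.15 = 2.85. The private return per contributed unit (0.85) is below 1, so free-riding is indeed the best response regardless of what the others do.

2.85 dollars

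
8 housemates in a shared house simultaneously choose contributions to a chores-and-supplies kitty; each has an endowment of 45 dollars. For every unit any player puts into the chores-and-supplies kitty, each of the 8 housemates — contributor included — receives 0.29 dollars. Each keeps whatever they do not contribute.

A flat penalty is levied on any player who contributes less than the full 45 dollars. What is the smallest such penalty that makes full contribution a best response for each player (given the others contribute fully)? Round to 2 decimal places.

31.95 dollars

Given the others contribute fully, the best deviation is to contribute 0 (any partial contribution still incurs the fine and gives up units whose private return 0.29 is below 1).
Deviating from 45 to 0 saves 45 dollars but forfeits the deviator's share of the drop in the chores-and-supplies kitty: 0.29 × 45 = 13.05.
So the deviation gain is 45 − 13.05 = 31.95, and the fine must be at least 31.95 dollars to wipe it out.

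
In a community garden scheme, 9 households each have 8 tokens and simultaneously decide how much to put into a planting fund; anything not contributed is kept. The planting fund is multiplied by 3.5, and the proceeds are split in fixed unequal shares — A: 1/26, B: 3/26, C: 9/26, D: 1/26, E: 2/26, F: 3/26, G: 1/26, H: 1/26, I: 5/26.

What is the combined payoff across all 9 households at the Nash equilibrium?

Each unit j contributes comes back to j as 3.5 × (j's share), so j prefers to contribute only if that share exceeds 1/3.5 = 0.2857; otherwise keeping the unit dominates.
The only share above 0.2857 is C's 9/26, contributing 8; the remaining 8 contribute 0. Total contributed: 8.
The planting fund pays out 3.5 × 8 = 28.00 in total (split across the unequal shares, but the aggregate is all that matters for the group sum).
The 8 free-riders keep 8 each, adding 64. Group total = 64 + 28.00 = 92.00.

92.00 tokens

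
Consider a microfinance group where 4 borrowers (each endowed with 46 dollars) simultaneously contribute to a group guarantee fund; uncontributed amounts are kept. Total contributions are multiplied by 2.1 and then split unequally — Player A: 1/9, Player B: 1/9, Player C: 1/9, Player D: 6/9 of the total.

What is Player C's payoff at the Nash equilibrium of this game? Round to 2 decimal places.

A player with share s gets back 2.1·s per unit contributed, so full contribution is dominant for anyone with s > 1/2.1 = 0.4762 and zero contribution is dominant for anyone below.
Only Player D (6/9) clears that bar, contributing 46; the remaining 3 contribute 0. Total contributed: 46.
Player C keeps 46 and receives 2.1 × 46 × 1/9 = 10.73 from the group guarantee fund, for a payoff of 56.73.

56.73 dollars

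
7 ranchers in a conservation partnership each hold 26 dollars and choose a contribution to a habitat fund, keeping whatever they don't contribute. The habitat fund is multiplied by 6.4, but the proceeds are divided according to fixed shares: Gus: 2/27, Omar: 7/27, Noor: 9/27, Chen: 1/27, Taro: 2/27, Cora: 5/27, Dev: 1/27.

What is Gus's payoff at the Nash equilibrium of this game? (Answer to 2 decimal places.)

A player with share s gets back 6.4·s per unit contributed, so full contribution is dominant for anyone with s > 1/6.4 = 0.1563 and zero contribution is dominant for anyone below.
The shares above 0.1563 belong to Omar, Noor and Cora, contributing 26 each; the remaining 4 contribute 0. Total contributed: 78.
Gus keeps 26 and receives 6.4 × 78 × 2/27 = 36.98 from the habitat fund, for a payoff of 62.98.

62.98 dollars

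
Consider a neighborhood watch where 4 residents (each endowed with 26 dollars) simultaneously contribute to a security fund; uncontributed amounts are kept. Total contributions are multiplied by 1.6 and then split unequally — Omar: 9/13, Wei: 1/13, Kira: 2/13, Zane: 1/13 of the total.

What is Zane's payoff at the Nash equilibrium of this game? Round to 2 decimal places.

29.20 dollars

Each unit j contributes comes back to j as 1.6 × (j's share), so j prefers to contribute only if that share exceeds 1/1.6 = 0.6250; otherwise keeping the unit dominates.
Omar alone (share 9/13) is above the threshold, contributing 26; the remaining 3 contribute 0. Total contributed: 26.
Zane keeps 26 and receives 1.6 × 26 × 1/13 = 3.20 from the security fund, for a payoff of 29.20.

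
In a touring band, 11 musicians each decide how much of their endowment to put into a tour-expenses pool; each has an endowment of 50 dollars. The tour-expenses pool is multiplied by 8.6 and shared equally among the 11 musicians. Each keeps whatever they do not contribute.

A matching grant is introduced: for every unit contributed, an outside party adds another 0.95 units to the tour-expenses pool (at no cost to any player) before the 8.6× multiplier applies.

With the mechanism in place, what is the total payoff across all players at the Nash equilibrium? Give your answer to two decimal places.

9223.50 dollars

With the mechanism, a contributed unit returns 8.6 × 1.95 / 11 = 1.5245 per unit of net cost to the contributor — now above 1 — so contributing fully is weakly dominant for every player.
At the Nash equilibrium everyone contributes 50. Group total payoff = 8.6 × 1.95 × 550 = 9223.50.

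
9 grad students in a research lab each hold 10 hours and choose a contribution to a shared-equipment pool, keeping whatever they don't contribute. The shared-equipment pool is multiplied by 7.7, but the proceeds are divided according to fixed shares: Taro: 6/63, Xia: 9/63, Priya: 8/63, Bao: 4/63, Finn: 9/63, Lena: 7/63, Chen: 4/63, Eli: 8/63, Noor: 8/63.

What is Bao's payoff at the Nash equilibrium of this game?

19.78 hours

A player with share s gets back 7.7·s per unit contributed, so full contribution is dominant for anyone with s > 1/7.7 = 0.1299 and zero contribution is dominant for anyone below.
Xia and Finn clear that bar, contributing 10 each; the remaining 7 contribute 0. Total contributed: 20.
Bao keeps 10 and receives 7.7 × 20 × 4/63 = 9.78 from the shared-equipment pool, for a payoff of 19.78.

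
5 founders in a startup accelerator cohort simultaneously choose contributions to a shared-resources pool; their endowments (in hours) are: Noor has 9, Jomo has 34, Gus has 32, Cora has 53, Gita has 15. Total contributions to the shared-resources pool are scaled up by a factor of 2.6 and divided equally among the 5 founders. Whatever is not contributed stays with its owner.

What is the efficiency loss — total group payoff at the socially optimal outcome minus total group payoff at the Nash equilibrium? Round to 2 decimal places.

228.80 hours

The private return per contributed unit is 2.6/5 = 0.5200 < 1 for every player regardless of endowment, so the Nash equilibrium is zero contribution and the group total is Σ E_j = 9 + 34 + 32 + 53 + 15 = 143.
Each contributed unit returns 2.600 to the group, so the social optimum is full contribution by everyone: group total = 2.600 × 143 = 371.80.
Efficiency loss = (2.600 − 1) × 143 = 228.80.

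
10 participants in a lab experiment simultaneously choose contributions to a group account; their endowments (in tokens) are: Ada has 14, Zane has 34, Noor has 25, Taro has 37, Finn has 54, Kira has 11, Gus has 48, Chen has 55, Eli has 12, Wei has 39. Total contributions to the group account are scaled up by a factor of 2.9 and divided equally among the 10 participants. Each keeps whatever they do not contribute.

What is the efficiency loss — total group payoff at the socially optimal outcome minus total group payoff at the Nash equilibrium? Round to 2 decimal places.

625.10 tokens

The private return per contributed unit is 2.9/10 = 0.2900 < 1 for every player regardless of endowment, so the Nash equilibrium is zero contribution and the group total is Σ E_j = 14 + 34 + 25 + 37 + 54 + 11 + 48 + 55 + 12 + 39 = 329.
Each contributed unit returns 2.900 to the group, so the social optimum is full contribution by everyone: group total = 2.900 × 329 = 954.10.
Efficiency loss = (2.900 − 1) × 329 = 625.10.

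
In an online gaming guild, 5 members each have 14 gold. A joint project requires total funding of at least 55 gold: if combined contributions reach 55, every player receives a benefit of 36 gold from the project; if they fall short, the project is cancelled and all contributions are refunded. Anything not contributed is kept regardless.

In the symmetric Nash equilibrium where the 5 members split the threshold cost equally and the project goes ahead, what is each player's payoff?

Equal share of the threshold: 55/5 = 11.
At this profile no one gains by cutting their contribution: any cut drops the total below 55, the project is cancelled, contributions are refunded, and the deviator ends with 14, which is less than 14 − 11 + 36 = 39. Contributing more than 11 just wastes the excess. So contributing exactly 11 is a best response.
Each player's payoff: 14 − 11 + 36 = 39.

39 gold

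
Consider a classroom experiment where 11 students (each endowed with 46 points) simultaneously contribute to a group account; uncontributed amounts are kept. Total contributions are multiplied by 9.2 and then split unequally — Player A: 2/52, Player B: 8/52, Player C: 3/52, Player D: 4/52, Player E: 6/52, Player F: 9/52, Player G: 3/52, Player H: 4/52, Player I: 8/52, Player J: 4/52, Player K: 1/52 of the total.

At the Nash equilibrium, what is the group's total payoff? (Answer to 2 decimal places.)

2014.80 points

Player j's private return per contributed unit is 9.2 × (j's share). Contributing is weakly dominant for j when that share is at least 1/9.2 = 0.1087, and contributing 0 is dominant otherwise.
Player B, Player E, Player F and Player I are above the threshold, contributing 46 each; the remaining 7 contribute 0. Total contributed: 184.
The group account pays out 9.2 × 184 = 1692.80 in total (split across the unequal shares, but the aggregate is all that matters for the group sum).
The 7 free-riders keep 46 each, adding 322. Group total = 322 + 1692.80 = 2014.80.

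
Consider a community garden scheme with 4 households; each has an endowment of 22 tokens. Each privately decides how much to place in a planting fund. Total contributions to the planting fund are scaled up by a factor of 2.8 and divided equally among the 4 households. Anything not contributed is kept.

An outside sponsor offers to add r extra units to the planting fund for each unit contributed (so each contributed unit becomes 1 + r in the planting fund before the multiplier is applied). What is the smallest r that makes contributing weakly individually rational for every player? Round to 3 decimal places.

With matching at rate r, one contributed unit becomes (1 + r) in the planting fund and returns 2.8 × (1 + r) / 4 to the contributor.
Setting this equal to 1: 1 + r = 4/2.8 = 1.4286.
So the minimum matching rate is r = 1.4286 − 1 = 0.429.

0.429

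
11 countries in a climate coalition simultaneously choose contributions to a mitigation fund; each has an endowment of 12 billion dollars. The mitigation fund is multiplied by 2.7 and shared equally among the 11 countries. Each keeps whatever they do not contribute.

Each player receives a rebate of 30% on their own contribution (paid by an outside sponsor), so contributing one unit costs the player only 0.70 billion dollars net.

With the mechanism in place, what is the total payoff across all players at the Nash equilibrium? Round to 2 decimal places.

With the mechanism, a contributed unit returns (2.7/11) / 0.70 = 0.3506 per unit of net cost — still below 1 — so contributing 0 remains dominant for every player.
At the Nash equilibrium no one contributes; group total payoff = 11 × 12 = 132.

132.00 billion dollars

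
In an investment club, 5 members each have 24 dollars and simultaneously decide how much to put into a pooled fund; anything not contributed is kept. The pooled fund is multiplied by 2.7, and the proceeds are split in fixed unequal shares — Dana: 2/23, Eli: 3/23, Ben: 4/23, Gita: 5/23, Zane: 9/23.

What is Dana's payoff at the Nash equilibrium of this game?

29.63 dollars

Player j's private return per contributed unit is 2.7 × (j's share). Contributing is weakly dominant for j when that share is at least 1/2.7 = 0.3704, and contributing 0 is dominant otherwise.
The only share above 0.3704 is Zane's 9/23, contributing 24; the remaining 4 contribute 0. Total contributed: 24.
Dana keeps 24 and receives 2.7 × 24 × 2/23 = 5.63 from the pooled fund, for a payoff of 29.63.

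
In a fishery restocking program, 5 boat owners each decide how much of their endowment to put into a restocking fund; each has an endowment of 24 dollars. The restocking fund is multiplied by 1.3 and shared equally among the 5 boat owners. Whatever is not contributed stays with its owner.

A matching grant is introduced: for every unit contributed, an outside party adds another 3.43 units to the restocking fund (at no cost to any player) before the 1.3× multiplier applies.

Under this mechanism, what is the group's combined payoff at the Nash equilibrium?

With the mechanism, a contributed unit returns 1.3 × 4.43 / 5 = 1.1518 per unit of net cost to the contributor — now above 1 — so contributing fully is weakly dominant for every player.
At the Nash equilibrium everyone contributes 24. Group total payoff = 1.3 × 4.43 × 120 = 691.08.

691.08 dollars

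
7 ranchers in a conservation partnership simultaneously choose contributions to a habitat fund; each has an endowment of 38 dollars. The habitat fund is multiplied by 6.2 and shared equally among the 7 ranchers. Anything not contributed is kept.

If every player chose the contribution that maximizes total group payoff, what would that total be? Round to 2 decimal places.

1649.20 dollars

Each contributed unit returns 6.200 to the group as a whole (0.8857 to each of 7 players), which exceeds 1, so the social optimum is full contribution: group total = 6.200 × 266 = 1649.20.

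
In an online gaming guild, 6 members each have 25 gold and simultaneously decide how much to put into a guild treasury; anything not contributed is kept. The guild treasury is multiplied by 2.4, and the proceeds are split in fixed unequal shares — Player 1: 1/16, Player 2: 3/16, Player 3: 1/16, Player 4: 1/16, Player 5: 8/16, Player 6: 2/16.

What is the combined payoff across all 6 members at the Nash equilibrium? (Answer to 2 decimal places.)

185.00 gold

For player j, contributing a unit is worthwhile iff 2.4 × (j's share) ≥ 1, i.e. iff j's share is at least 0.4167.
Player 5 alone (share 8/16) is above the threshold, contributing 25; the remaining 5 contribute 0. Total contributed: 25.
The guild treasury pays out 2.4 × 25 = 60.00 in total (split across the unequal shares, but the aggregate is all that matters for the group sum).
The 5 free-riders keep 25 each, adding 125. Group total = 125 + 60.00 = 185.00.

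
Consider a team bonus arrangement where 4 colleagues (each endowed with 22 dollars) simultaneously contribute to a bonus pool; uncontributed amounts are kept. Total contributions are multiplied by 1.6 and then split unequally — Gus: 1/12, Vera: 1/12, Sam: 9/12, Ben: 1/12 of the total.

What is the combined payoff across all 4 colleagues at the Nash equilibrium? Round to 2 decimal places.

For player j, contributing a unit is worthwhile iff 1.6 × (j's share) ≥ 1, i.e. iff j's share is at least 0.6250.
Sam alone (share 9/12) is above the threshold, contributing 22; the remaining 3 contribute 0. Total contributed: 22.
The bonus pool pays out 1.6 × 22 = 35.20 in total (split across the unequal shares, but the aggregate is all that matters for the group sum).
The 3 free-riders keep 22 each, adding 66. Group total = 66 + 35.20 = 101.20.

101.20 dollars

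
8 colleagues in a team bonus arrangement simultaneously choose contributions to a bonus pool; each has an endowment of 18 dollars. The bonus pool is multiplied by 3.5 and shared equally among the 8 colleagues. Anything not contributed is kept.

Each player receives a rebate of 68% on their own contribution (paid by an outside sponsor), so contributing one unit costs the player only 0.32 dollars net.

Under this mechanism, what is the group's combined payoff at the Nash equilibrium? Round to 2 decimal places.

The effective private return per unit is now (3.5/8) / 0.32 = 1.3672 > 1, so every player's dominant strategy flips to full contribution.
So the Nash equilibrium is full contribution by all 8; the group earns 8 × (18 × 0.68 + 3.5 × 18) = 601.92.

601.92 dollars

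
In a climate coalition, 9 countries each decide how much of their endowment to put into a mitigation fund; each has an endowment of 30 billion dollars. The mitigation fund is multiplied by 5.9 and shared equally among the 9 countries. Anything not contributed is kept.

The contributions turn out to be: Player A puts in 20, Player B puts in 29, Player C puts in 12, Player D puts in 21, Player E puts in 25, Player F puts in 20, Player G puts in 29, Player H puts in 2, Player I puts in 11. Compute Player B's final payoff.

111.79 billion dollars

Total contributed: 20 + 29 + 12 + 21 + 25 + 20 + 29 + 2 + 11 = 169.
Each receives 5.9 × 169 / 9 = 110.79 from the mitigation fund.
Player B keeps 30 − 29 = 1, so Player B's payoff is 1 + 110.79 = 111.79.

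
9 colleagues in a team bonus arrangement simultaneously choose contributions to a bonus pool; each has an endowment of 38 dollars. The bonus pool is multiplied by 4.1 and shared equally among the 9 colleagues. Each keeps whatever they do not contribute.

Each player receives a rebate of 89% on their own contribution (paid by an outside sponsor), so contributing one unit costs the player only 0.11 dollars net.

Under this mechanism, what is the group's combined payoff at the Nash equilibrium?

1706.58 dollars

Under the mechanism each unit contributed yields (4.1/9) / 0.11 = 4.1414 back to its contributor per unit of net cost, which exceeds 1, making full contribution the dominant choice for everyone.
At the Nash equilibrium everyone contributes 38. Group total payoff = 9 × (38 × 0.89 + 4.1 × 38) = 1706.58.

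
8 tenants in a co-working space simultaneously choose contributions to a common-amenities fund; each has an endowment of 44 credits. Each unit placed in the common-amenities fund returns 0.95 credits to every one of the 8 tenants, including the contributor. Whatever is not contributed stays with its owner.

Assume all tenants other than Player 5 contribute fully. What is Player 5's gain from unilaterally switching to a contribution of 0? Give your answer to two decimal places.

2.20 credits

Switching from a contribution of 44 to 0 lets Player 5 keep an extra 44 credits, but lowers the common-amenities fund by 44, which costs Player 5 their own share of that drop: 0.95 × 44 = 41.80.
Net gain = 44 − 41.80 = 2.20. The private return per contributed unit (0.95) is below 1, so free-riding is indeed the best response regardless of what the others do.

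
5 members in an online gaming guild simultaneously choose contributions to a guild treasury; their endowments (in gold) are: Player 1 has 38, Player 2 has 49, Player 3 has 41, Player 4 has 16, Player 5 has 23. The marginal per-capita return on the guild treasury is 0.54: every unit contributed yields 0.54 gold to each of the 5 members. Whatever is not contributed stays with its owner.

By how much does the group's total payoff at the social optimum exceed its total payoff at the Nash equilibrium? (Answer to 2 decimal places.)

The private return per contributed unit is 0.54 < 1 for everyone, so the Nash equilibrium is zero contribution and the group total is Σ E_j = 38 + 49 + 41 + 16 + 23 = 167.
Each contributed unit returns 2.700 to the group, so the social optimum is full contribution by everyone: group total = 2.700 × 167 = 450.90.
Efficiency loss = (2.700 − 1) × 167 = 283.90.

283.90 gold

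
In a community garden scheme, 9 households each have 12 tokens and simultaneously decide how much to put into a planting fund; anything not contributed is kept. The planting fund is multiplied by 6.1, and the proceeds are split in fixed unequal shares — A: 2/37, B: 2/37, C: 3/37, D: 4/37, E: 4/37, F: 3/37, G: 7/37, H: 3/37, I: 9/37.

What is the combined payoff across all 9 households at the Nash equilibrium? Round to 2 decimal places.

230.40 tokens

Each unit j contributes comes back to j as 6.1 × (j's share), so j prefers to contribute only if that share exceeds 1/6.1 = 0.1639; otherwise keeping the unit dominates.
The shares above 0.1639 belong to G and I, contributing 12 each; the remaining 7 contribute 0. Total contributed: 24.
The planting fund pays out 6.1 × 24 = 146.40 in total (split across the unequal shares, but the aggregate is all that matters for the group sum).
The 7 free-riders keep 12 each, adding 84. Group total = 84 + 146.40 = 230.40.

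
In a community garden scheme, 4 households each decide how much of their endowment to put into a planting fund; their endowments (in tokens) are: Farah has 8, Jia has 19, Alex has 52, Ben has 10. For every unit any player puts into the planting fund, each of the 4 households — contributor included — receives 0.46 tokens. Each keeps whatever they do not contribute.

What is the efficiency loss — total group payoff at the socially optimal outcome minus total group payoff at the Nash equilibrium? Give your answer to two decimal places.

The private return per contributed unit is 0.46 < 1 for everyone, so the Nash equilibrium is zero contribution and the group total is Σ E_j = 8 + 19 + 52 + 10 = 89.
Each contributed unit returns 1.840 to the group, so the social optimum is full contribution by everyone: group total = 1.840 × 89 = 163.76.
Efficiency loss = (1.840 − 1) × 89 = 74.76.

74.76 tokens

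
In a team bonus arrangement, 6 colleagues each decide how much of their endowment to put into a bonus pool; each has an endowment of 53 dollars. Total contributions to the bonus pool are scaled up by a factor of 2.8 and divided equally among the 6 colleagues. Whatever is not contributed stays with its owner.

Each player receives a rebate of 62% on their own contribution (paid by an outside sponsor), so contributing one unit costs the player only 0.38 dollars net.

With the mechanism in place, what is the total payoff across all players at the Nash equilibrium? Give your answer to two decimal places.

1087.56 dollars

Under the mechanism each unit contributed yields (2.8/6) / 0.38 = 1.2281 back to its contributor per unit of net cost, which exceeds 1, making full contribution the dominant choice for everyone.
At the Nash equilibrium everyone contributes 53. Group total payoff = 6 × (53 × 0.62 + 2.8 × 53) = 1087.56.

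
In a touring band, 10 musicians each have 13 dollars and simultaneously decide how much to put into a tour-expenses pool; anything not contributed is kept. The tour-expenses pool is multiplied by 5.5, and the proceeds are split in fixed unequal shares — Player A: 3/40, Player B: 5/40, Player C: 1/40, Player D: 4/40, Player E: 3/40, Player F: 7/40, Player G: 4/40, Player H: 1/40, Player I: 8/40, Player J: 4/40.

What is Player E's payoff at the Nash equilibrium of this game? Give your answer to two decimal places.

For player j, contributing a unit is worthwhile iff 5.5 × (j's share) ≥ 1, i.e. iff j's share is at least 0.1818.
Only Player I (8/40) clears that bar, contributing 13; the remaining 9 contribute 0. Total contributed: 13.
Player E keeps 13 and receives 5.5 × 13 × 3/40 = 5.36 from the tour-expenses pool, for a payoff of 18.36.

18.36 dollars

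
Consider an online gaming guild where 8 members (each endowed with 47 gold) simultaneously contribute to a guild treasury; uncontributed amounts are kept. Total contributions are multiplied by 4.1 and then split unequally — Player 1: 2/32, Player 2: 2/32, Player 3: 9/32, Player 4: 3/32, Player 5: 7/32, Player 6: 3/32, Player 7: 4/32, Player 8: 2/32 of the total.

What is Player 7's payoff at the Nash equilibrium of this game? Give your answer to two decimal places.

71.09 gold

A player with share s gets back 4.1·s per unit contributed, so full contribution is dominant for anyone with s > 1/4.1 = 0.2439 and zero contribution is dominant for anyone below.
Player 3 alone (share 9/32) is above the threshold, contributing 47; the remaining 7 contribute 0. Total contributed: 47.
Player 7 keeps 47 and receives 4.1 × 47 × 4/32 = 24.09 from the guild treasury, for a payoff of 71.09.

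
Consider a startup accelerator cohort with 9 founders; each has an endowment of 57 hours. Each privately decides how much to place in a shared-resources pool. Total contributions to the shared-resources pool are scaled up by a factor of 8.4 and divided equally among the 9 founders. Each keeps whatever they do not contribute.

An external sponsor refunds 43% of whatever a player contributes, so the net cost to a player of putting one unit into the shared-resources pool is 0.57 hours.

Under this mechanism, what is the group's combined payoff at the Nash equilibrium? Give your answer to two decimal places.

4529.79 hours

Under the mechanism each unit contributed yields (8.4/9) / 0.57 = 1.6374 back to its contributor per unit of net cost, which exceeds 1, making full contribution the dominant choice for everyone.
At the Nash equilibrium everyone contributes 57. Group total payoff = 9 × (57 × 0.43 + 8.4 × 57) = 4529.79.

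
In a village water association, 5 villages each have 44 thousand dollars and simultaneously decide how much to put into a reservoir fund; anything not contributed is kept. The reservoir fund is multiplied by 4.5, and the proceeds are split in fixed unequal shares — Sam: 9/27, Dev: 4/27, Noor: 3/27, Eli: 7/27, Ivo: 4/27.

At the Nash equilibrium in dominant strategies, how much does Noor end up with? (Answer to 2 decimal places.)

A player with share s gets back 4.5·s per unit contributed, so full contribution is dominant for anyone with s > 1/4.5 = 0.2222 and zero contribution is dominant for anyone below.
Sam and Eli are above the threshold, contributing 44 each; the remaining 3 contribute 0. Total contributed: 88.
Noor keeps 44 and receives 4.5 × 88 × 3/27 = 44.00 from the reservoir fund, for a payoff of 88.00.

88.00 thousand dollars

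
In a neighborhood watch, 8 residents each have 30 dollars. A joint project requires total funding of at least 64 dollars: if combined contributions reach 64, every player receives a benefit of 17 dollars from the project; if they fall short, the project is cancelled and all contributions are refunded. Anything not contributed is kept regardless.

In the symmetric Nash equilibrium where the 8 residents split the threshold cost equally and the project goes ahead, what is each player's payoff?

39 dollars

Equal share of the threshold: 64/8 = 8.
At this profile no one gains by cutting their contribution: any cut drops the total below 64, the project is cancelled, contributions are refunded, and the deviator ends with 30, which is less than 30 − 8 + 17 = 39. Contributing more than 8 just wastes the excess. So contributing exactly 8 is a best response.
Each player's payoff: 30 − 8 + 17 = 39.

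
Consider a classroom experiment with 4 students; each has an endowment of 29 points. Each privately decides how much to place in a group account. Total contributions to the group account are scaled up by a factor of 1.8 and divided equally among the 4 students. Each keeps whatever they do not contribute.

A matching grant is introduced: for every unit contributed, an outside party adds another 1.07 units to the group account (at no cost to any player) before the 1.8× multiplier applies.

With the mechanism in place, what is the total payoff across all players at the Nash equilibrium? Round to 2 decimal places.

With the mechanism, a contributed unit returns 1.8 × 2.07 / 4 = 0.9315 per unit of net cost — still below 1 — so contributing 0 remains dominant for every player.
Everyone keeps their endowment and the group total is 4 × 29 = 116.

116.00 points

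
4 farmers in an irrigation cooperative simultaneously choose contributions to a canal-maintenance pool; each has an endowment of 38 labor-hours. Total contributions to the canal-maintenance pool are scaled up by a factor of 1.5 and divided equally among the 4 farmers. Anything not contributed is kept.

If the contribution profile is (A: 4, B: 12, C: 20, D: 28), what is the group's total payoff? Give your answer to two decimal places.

Total contributed: 4 + 12 + 20 + 28 = 64; total kept: 4 × 38 − 64 = 88.
The canal-maintenance pool pays out 1.5 × 64 = 96.00 in aggregate.
Group total = 88 + 96.00 = 184.00.

184.00 labor-hours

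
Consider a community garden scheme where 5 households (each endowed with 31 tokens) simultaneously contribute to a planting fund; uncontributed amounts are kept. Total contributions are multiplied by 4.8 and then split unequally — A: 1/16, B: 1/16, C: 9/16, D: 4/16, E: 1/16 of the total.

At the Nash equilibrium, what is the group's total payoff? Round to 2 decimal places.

Each unit j contributes comes back to j as 4.8 × (j's share), so j prefers to contribute only if that share exceeds 1/4.8 = 0.2083; otherwise keeping the unit dominates.
C and D clear that bar, contributing 31 each; the remaining 3 contribute 0. Total contributed: 62.
The planting fund pays out 4.8 × 62 = 297.60 in total (split across the unequal shares, but the aggregate is all that matters for the group sum).
The 3 free-riders keep 31 each, adding 93. Group total = 93 + 297.60 = 390.60.

390.60 tokens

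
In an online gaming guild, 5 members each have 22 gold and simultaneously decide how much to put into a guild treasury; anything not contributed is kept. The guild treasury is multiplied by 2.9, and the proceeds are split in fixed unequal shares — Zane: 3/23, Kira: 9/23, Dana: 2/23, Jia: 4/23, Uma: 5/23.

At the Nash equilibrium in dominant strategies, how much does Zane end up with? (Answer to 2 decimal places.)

A player with share s gets back 2.9·s per unit contributed, so full contribution is dominant for anyone with s > 1/2.9 = 0.3448 and zero contribution is dominant for anyone below.
Kira alone (share 9/23) is above the threshold, contributing 22; the remaining 4 contribute 0. Total contributed: 22.
Zane keeps 22 and receives 2.9 × 22 × 3/23 = 8.32 from the guild treasury, for a payoff of 30.32.

30.32 gold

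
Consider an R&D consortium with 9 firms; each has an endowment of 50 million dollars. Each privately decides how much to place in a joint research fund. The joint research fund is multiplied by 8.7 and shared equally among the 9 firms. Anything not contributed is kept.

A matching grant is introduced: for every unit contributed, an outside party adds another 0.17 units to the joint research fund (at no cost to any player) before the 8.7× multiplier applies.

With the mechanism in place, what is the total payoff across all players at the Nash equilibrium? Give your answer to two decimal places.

Under the mechanism each unit contributed yields 8.7 × 1.17 / 9 = 1.1310 back to its contributor per unit of net cost, which exceeds 1, making full contribution the dominant choice for everyone.
So the Nash equilibrium is full contribution by all 9; the group earns 8.7 × 1.17 × 450 = 4580.55.

4580.55 million dollars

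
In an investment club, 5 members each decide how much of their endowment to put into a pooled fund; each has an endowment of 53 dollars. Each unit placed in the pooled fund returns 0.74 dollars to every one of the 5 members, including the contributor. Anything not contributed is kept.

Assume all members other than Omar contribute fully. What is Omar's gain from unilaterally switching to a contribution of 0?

Switching from a contribution of 53 to 0 lets Omar keep an extra 53 dollars, but lowers the pooled fund by 53, which costs Omar their own share of that drop: 0.74 × 53 = 39.22.
Net gain = 53 − 39.22 = 13.78. The private return per contributed unit (0.74) is below 1, so free-riding is indeed the best response regardless of what the others do.

13.78 dollars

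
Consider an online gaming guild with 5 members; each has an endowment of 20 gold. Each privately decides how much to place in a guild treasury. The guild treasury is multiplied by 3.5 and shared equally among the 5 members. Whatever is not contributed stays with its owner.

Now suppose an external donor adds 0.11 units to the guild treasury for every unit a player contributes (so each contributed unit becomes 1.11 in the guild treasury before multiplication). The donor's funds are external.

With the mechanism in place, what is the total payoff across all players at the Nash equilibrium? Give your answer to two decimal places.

With the mechanism, a contributed unit returns 3.5 × 1.11 / 5 = 0.7770 per unit of net cost — still below 1 — so contributing 0 remains dominant for every player.
Everyone keeps their endowment and the group total is 5 × 20 = 100.

100.00 gold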